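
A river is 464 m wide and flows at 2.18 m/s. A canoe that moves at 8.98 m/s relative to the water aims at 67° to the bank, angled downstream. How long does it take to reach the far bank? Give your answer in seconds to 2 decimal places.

The component of the canoe's velocity perpendicular to the bank is 8.98 × sin 67° = 8.266 m/s.
The current is parallel to the bank, so it does not affect the crossing time.
Time = 464 / 8.266 = 56.133 s.

56.13 s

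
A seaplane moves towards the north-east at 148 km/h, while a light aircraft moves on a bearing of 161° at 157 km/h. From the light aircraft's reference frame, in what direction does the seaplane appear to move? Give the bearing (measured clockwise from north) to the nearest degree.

012°

Taking east as x and north as y: seaplane velocity = (104.652, 104.652) km/h; light aircraft velocity = (51.114, -148.446) km/h.
Velocity of seaplane relative to light aircraft = (104.652, 104.652) − (51.114, -148.446) = (53.538, 253.098) km/h.
Bearing = atan2(53.54, 253.10) = 11.94° clockwise from north.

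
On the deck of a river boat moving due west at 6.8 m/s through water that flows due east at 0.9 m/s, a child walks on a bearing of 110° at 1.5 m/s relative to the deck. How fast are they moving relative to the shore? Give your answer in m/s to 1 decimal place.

In east/north components (m/s): child relative to river boat = (1.410, -0.513); river boat relative to water = (-6.800, 0.000); water relative to ground = (0.900, 0.000).
Sum = (-4.490, -0.513) m/s.
Speed = |(-4.490, -0.513)| = 4.520 m/s.

4.5 m/s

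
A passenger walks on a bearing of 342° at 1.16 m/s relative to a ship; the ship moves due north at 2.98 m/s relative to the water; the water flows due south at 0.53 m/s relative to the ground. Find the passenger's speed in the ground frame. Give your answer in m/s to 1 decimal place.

In east/north components (m/s): passenger relative to ship = (-0.358, 1.103); ship relative to water = (0.000, 2.980); water relative to ground = (0.000, -0.530).
Sum = (-0.358, 3.553) m/s.
Speed = |(-0.358, 3.553)| = 3.571 m/s.

3.6 m/s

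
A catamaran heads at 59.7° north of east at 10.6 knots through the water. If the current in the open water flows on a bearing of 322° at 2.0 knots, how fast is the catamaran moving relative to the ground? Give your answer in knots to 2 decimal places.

Taking east as x and north as y: velocity relative to the water = (5.348, 9.152) knots; the water relative to ground = (-1.231, 1.576) knots.
Velocity relative to ground = (5.348, 9.152) + (-1.231, 1.576) = (4.117, 10.728) knots.
Speed = |(4.117, 10.728)| = 11.491 knots.

11.49 knots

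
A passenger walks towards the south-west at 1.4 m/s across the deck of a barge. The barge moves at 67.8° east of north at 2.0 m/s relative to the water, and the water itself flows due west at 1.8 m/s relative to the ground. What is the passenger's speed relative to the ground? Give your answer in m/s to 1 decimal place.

In east/north components (m/s): passenger relative to barge = (-0.990, -0.990); barge relative to water = (1.852, 0.756); water relative to ground = (-1.800, 0.000).
Sum = (-0.938, -0.234) m/s.
Speed = |(-0.938, -0.234)| = 0.967 m/s.

1.0 m/s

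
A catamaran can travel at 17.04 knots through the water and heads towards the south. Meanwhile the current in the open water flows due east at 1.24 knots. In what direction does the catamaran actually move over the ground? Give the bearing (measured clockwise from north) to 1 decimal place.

175.8°

Taking east as x and north as y: velocity relative to the water = (0.000, -17.040) knots; the water relative to ground = (1.240, 0.000) knots.
Velocity relative to ground = (0.000, -17.040) + (1.240, 0.000) = (1.240, -17.040) knots.
Bearing = atan2(1.24, -17.04) = 175.84° clockwise from north.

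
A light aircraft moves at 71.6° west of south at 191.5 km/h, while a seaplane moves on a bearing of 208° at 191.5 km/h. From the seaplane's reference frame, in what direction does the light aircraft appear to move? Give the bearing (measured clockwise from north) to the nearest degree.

Taking east as x and north as y: light aircraft velocity = (-181.710, -60.447) km/h; seaplane velocity = (-89.904, -169.084) km/h.
Velocity of light aircraft relative to seaplane = (-181.710, -60.447) − (-89.904, -169.084) = (-91.806, 108.638) km/h.
Bearing = atan2(-91.81, 108.64) = 319.80° clockwise from north.

320°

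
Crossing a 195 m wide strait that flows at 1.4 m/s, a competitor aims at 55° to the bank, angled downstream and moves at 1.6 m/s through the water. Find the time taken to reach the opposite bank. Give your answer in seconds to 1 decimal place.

The component of the competitor's velocity perpendicular to the bank is 1.6 × sin 55° = 1.311 m/s.
The current is parallel to the bank, so it does not affect the crossing time.
Time = 195 / 1.311 = 148.782 s.

148.8 s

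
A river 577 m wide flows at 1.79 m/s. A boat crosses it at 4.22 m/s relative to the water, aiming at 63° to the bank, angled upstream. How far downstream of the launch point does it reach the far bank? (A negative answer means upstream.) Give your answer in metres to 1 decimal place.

Perpendicular speed = 3.760 m/s; crossing time = 577 / 3.760 = 153.456 s.
Net downstream speed = -0.126 m/s.
Drift = -0.126 × 153.456 = -19.311 m (upstream).

-19.3 m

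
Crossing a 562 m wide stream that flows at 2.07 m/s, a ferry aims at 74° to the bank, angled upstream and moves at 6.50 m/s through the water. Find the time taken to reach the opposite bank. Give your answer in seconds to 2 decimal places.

89.95 s

The component of the ferry's velocity perpendicular to the bank is 6.50 × sin 74° = 6.248 m/s.
The current is parallel to the bank, so it does not affect the crossing time.
Time = 562 / 6.248 = 89.946 s.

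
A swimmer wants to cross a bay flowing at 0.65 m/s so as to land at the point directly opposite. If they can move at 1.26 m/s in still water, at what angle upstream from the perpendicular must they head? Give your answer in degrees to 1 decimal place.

To cancel the current, the upstream component of the swimmer's velocity must equal the flow: 1.26 sin θ = 0.65.
sin θ = 0.65 / 1.26 = 0.5159.
θ = arcsin(0.5159) = 31.056°.

31.1°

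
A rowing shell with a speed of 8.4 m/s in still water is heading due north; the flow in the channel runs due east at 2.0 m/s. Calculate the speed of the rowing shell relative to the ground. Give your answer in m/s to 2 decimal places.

Taking east as x and north as y: velocity relative to the water = (0.000, 8.400) m/s; the water relative to ground = (2.000, 0.000) m/s.
Velocity relative to ground = (0.000, 8.400) + (2.000, 0.000) = (2.000, 8.400) m/s.
Speed = |(2.000, 8.400)| = 8.635 m/s.

8.63 m/s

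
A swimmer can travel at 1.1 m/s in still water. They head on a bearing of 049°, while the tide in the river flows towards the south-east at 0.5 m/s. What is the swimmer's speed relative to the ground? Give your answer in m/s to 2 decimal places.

1.24 m/s

Taking east as x and north as y: velocity relative to the water = (0.830, 0.722) m/s; the water relative to ground = (0.354, -0.354) m/s.
Velocity relative to ground = (0.830, 0.722) + (0.354, -0.354) = (1.184, 0.368) m/s.
Speed = |(1.184, 0.368)| = 1.240 m/s.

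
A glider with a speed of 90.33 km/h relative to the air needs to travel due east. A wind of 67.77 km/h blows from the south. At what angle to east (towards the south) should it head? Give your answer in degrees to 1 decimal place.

The wind pushes perpendicular to the desired track; the heading must have a component into the wind equal to 67.77 km/h: 90.33 sin θ = 67.77.
sin θ = 0.7502, so θ = 48.612°.

48.6°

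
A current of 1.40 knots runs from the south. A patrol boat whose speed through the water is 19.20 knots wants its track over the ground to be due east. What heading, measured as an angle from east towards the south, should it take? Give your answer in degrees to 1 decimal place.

The current pushes perpendicular to the desired track; the heading must have a component into the current equal to 1.40 knots: 19.20 sin θ = 1.40.
sin θ = 0.0729, so θ = 4.182°.

4.2°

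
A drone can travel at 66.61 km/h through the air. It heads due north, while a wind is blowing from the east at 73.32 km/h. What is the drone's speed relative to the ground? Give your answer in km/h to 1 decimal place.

Taking east as x and north as y: velocity relative to the air = (0.000, 66.610) km/h; the air relative to ground = (-73.320, 0.000) km/h.
Velocity relative to ground = (0.000, 66.610) + (-73.320, 0.000) = (-73.320, 66.610) km/h.
Speed = |(-73.320, 66.610)| = 99.059 km/h.

99.1 km/h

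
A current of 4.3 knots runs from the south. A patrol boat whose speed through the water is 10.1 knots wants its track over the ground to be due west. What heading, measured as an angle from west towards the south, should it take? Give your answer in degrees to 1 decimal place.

25.2°

The current pushes perpendicular to the desired track; the heading must have a component into the current equal to 4.3 knots: 10.1 sin θ = 4.3.
sin θ = 0.4257, so θ = 25.198°.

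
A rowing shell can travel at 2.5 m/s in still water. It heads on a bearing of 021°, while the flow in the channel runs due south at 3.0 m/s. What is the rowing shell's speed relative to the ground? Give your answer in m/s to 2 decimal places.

1.12 m/s

Taking east as x and north as y: velocity relative to the water = (0.896, 2.334) m/s; the water relative to ground = (0.000, -3.000) m/s.
Velocity relative to ground = (0.896, 2.334) + (0.000, -3.000) = (0.896, -0.666) m/s.
Speed = |(0.896, -0.666)| = 1.116 m/s.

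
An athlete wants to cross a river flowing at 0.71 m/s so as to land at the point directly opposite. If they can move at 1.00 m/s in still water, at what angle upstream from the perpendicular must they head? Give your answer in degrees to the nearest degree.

To cancel the current, the upstream component of the athlete's velocity must equal the flow: 1.00 sin θ = 0.71.
sin θ = 0.71 / 1.00 = 0.7100.
θ = arcsin(0.7100) = 45.235°.

45°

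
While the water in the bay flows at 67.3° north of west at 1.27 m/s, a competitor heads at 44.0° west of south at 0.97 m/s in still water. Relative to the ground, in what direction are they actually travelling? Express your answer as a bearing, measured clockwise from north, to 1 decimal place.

292.2°

Taking east as x and north as y: velocity relative to the water = (-0.674, -0.698) m/s; the water relative to ground = (-0.490, 1.172) m/s.
Velocity relative to ground = (-0.674, -0.698) + (-0.490, 1.172) = (-1.164, 0.474) m/s.
Bearing = atan2(-1.16, 0.47) = 292.15° clockwise from north.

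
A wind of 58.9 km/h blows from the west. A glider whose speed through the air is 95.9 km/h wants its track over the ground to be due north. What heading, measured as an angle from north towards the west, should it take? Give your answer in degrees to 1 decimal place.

37.9°

The wind pushes perpendicular to the desired track; the heading must have a component into the wind equal to 58.9 km/h: 95.9 sin θ = 58.9.
sin θ = 0.6142, so θ = 37.892°.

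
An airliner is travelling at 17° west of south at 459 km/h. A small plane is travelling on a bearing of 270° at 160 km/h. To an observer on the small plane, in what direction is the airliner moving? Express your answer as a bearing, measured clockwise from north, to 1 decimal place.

Taking east as x and north as y: airliner velocity = (-134.199, -438.944) km/h; small plane velocity = (-160.000, 0.000) km/h.
Velocity of airliner relative to small plane = (-134.199, -438.944) − (-160.000, 0.000) = (25.801, -438.944) km/h.
Bearing = atan2(25.80, -438.94) = 176.64° clockwise from north.

176.6°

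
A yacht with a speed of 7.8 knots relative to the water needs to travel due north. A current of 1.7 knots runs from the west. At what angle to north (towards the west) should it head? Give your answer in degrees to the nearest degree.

The current pushes perpendicular to the desired track; the heading must have a component into the current equal to 1.7 knots: 7.8 sin θ = 1.7.
sin θ = 0.2179, so θ = 12.589°.

13°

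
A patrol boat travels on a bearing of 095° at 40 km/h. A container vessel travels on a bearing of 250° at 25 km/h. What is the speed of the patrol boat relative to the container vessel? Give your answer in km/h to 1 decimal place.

Taking east as x and north as y: patrol boat velocity = (39.848, -3.486) km/h; container vessel velocity = (-23.492, -8.551) km/h.
Velocity of patrol boat relative to container vessel = (39.848, -3.486) − (-23.492, -8.551) = (63.340, 5.064) km/h.
Magnitude = |(63.340, 5.064)| = 63.542 km/h.

63.5 km/h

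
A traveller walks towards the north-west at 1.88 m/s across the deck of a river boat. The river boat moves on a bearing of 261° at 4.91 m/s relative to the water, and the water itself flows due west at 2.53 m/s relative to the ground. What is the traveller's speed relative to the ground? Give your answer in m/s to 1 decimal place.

In east/north components (m/s): traveller relative to river boat = (-1.329, 1.329); river boat relative to water = (-4.850, -0.768); water relative to ground = (-2.530, 0.000).
Sum = (-8.709, 0.561) m/s.
Speed = |(-8.709, 0.561)| = 8.727 m/s.

8.7 m/s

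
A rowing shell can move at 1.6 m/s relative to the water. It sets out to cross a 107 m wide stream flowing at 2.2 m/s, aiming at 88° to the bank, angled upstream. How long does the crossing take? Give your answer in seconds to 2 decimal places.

66.92 s

The component of the rowing shell's velocity perpendicular to the bank is 1.6 × sin 88° = 1.599 m/s.
The flow acts along the bank and has no component across it.
Time = 107 / 1.599 = 66.916 s.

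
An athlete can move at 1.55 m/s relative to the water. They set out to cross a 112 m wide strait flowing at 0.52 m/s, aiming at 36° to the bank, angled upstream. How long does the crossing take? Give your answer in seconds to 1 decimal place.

122.9 s

The component of the athlete's velocity perpendicular to the bank is 1.55 × sin 36° = 0.911 m/s.
The current is parallel to the bank, so it does not affect the crossing time.
Time = 112 / 0.911 = 122.933 s.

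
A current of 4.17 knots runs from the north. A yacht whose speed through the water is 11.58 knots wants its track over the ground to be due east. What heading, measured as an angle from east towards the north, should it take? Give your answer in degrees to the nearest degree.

21°

The current pushes perpendicular to the desired track; the heading must have a component into the current equal to 4.17 knots: 11.58 sin θ = 4.17.
sin θ = 0.3601, so θ = 21.107°.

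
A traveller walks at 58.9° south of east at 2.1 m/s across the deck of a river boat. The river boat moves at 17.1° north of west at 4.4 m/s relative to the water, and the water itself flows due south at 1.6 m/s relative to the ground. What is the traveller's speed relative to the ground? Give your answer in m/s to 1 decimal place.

3.8 m/s

In east/north components (m/s): traveller relative to river boat = (1.085, -1.798); river boat relative to water = (-4.205, 1.294); water relative to ground = (0.000, -1.600).
Sum = (-3.121, -2.104) m/s.
Speed = |(-3.121, -2.104)| = 3.764 m/s.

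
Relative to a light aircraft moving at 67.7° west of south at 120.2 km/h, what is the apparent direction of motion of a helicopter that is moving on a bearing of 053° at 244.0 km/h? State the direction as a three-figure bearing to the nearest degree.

Taking east as x and north as y: helicopter velocity = (194.867, 146.843) km/h; light aircraft velocity = (-111.210, -45.611) km/h.
Velocity of helicopter relative to light aircraft = (194.867, 146.843) − (-111.210, -45.611) = (306.077, 192.453) km/h.
Bearing = atan2(306.08, 192.45) = 57.84° clockwise from north.

058°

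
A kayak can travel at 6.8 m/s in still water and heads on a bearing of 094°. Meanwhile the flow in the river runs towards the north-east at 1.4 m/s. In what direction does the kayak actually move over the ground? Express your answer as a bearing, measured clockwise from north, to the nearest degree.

Taking east as x and north as y: velocity relative to the water = (6.783, -0.474) m/s; the water relative to ground = (0.990, 0.990) m/s.
Velocity relative to ground = (6.783, -0.474) + (0.990, 0.990) = (7.773, 0.516) m/s.
Bearing = atan2(7.77, 0.52) = 86.21° clockwise from north.

086°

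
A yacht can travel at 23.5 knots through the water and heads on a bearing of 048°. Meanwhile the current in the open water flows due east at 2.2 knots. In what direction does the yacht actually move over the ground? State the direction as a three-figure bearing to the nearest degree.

Taking east as x and north as y: velocity relative to the water = (17.464, 15.725) knots; the water relative to ground = (2.200, 0.000) knots.
Velocity relative to ground = (17.464, 15.725) + (2.200, 0.000) = (19.664, 15.725) knots.
Bearing = atan2(19.66, 15.72) = 51.35° clockwise from north.

051°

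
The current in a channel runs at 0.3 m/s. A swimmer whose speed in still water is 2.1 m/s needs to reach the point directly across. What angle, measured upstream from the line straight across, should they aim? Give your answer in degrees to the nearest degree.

8°

To cancel the current, the upstream component of the swimmer's velocity must equal the flow: 2.1 sin θ = 0.3.
sin θ = 0.3 / 2.1 = 0.1429.
θ = arcsin(0.1429) = 8.213°.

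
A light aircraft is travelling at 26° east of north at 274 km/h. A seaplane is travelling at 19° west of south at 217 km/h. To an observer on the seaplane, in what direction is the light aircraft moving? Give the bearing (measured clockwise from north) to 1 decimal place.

Taking east as x and north as y: light aircraft velocity = (120.114, 246.270) km/h; seaplane velocity = (-70.648, -205.178) km/h.
Velocity of light aircraft relative to seaplane = (120.114, 246.270) − (-70.648, -205.178) = (190.762, 451.447) km/h.
Bearing = atan2(190.76, 451.45) = 22.91° clockwise from north.

022.9°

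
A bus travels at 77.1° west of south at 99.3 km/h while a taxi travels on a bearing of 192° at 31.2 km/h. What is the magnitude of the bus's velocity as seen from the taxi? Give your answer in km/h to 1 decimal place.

Taking east as x and north as y: bus velocity = (-96.794, -22.169) km/h; taxi velocity = (-6.487, -30.518) km/h.
Velocity of bus relative to taxi = (-96.794, -22.169) − (-6.487, -30.518) = (-90.307, 8.349) km/h.
Magnitude = |(-90.307, 8.349)| = 90.692 km/h.

90.7 km/h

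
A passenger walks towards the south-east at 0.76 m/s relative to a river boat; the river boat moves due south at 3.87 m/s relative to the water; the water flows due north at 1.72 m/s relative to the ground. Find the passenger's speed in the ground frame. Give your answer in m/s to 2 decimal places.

In east/north components (m/s): passenger relative to river boat = (0.537, -0.537); river boat relative to water = (0.000, -3.870); water relative to ground = (0.000, 1.720).
Sum = (0.537, -2.687) m/s.
Speed = |(0.537, -2.687)| = 2.741 m/s.

2.74 m/s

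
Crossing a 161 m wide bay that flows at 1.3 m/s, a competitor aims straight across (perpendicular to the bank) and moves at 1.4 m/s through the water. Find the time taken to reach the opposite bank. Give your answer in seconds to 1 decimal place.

The component of the competitor's velocity perpendicular to the bank is 1.4 m/s.
The current is parallel to the bank, so it does not affect the crossing time.
Time = 161 / 1.400 = 115.000 s.

115.0 s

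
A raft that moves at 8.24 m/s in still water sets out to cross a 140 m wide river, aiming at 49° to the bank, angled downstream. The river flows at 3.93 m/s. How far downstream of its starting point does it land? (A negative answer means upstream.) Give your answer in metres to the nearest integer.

Perpendicular speed = 6.219 m/s; crossing time = 140 / 6.219 = 22.512 s.
Net downstream speed = 9.336 m/s.
Drift = 9.336 × 22.512 = 210.174 m (downstream).

210 m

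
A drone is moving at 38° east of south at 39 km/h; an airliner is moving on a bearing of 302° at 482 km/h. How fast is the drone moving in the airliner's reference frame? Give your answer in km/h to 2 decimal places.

518.82 km/h

Taking east as x and north as y: drone velocity = (24.011, -30.732) km/h; airliner velocity = (-408.759, 255.421) km/h.
Velocity of drone relative to airliner = (24.011, -30.732) − (-408.759, 255.421) = (432.770, -286.154) km/h.
Magnitude = |(432.770, -286.154)| = 518.820 km/h.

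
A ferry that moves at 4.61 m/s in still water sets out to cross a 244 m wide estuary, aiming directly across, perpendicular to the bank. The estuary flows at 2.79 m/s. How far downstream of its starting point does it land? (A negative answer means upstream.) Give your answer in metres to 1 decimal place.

Perpendicular speed = 4.610 m/s; crossing time = 244 / 4.610 = 52.928 s.
Net downstream speed = 2.790 m/s.
Drift = 2.790 × 52.928 = 147.670 m (downstream).

147.7 m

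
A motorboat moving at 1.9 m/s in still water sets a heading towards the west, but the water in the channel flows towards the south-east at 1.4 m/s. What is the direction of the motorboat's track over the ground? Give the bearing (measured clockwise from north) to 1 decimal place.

222.6°

Taking east as x and north as y: velocity relative to the water = (-1.900, 0.000) m/s; the water relative to ground = (0.990, -0.990) m/s.
Velocity relative to ground = (-1.900, 0.000) + (0.990, -0.990) = (-0.910, -0.990) m/s.
Bearing = atan2(-0.91, -0.99) = 222.59° clockwise from north.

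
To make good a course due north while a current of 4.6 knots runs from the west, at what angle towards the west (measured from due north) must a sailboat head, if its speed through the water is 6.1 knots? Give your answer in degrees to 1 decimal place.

The current pushes perpendicular to the desired track; the heading must have a component into the current equal to 4.6 knots: 6.1 sin θ = 4.6.
sin θ = 0.7541, so θ = 48.947°.

48.9°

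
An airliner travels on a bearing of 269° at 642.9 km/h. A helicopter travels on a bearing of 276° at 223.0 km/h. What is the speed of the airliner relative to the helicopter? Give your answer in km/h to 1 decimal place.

422.4 km/h

Taking east as x and north as y: airliner velocity = (-642.802, -11.220) km/h; helicopter velocity = (-221.778, 23.310) km/h.
Velocity of airliner relative to helicopter = (-642.802, -11.220) − (-221.778, 23.310) = (-421.024, -34.530) km/h.
Magnitude = |(-421.024, -34.530)| = 422.437 km/h.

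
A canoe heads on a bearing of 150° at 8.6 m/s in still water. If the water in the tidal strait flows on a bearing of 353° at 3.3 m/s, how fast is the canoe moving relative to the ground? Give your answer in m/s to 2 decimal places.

5.71 m/s

Taking east as x and north as y: velocity relative to the water = (4.300, -7.448) m/s; the water relative to ground = (-0.402, 3.275) m/s.
Velocity relative to ground = (4.300, -7.448) + (-0.402, 3.275) = (3.898, -4.172) m/s.
Speed = |(3.898, -4.172)| = 5.710 m/s.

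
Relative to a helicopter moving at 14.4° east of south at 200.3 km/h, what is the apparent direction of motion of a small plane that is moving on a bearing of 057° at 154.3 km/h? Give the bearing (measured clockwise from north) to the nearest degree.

Taking east as x and north as y: small plane velocity = (129.407, 84.038) km/h; helicopter velocity = (49.813, -194.007) km/h.
Velocity of small plane relative to helicopter = (129.407, 84.038) − (49.813, -194.007) = (79.594, 278.045) km/h.
Bearing = atan2(79.59, 278.05) = 15.97° clockwise from north.

016°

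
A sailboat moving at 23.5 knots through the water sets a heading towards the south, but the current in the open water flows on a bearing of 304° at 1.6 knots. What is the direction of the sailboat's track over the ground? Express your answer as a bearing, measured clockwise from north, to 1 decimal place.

183.4°

Taking east as x and north as y: velocity relative to the water = (0.000, -23.500) knots; the water relative to ground = (-1.326, 0.895) knots.
Velocity relative to ground = (0.000, -23.500) + (-1.326, 0.895) = (-1.326, -22.605) knots.
Bearing = atan2(-1.33, -22.61) = 183.36° clockwise from north.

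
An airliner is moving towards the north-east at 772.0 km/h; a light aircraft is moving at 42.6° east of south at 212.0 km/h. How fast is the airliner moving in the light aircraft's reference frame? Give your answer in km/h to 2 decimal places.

809.10 km/h

Taking east as x and north as y: airliner velocity = (545.886, 545.886) km/h; light aircraft velocity = (143.498, -156.053) km/h.
Velocity of airliner relative to light aircraft = (545.886, 545.886) − (143.498, -156.053) = (402.389, 701.939) km/h.
Magnitude = |(402.389, 701.939)| = 809.095 km/h.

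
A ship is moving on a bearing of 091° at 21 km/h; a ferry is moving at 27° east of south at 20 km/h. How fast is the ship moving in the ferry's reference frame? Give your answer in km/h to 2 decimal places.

Taking east as x and north as y: ship velocity = (20.997, -0.367) km/h; ferry velocity = (9.080, -17.820) km/h.
Velocity of ship relative to ferry = (20.997, -0.367) − (9.080, -17.820) = (11.917, 17.454) km/h.
Magnitude = |(11.917, 17.454)| = 21.134 km/h.

21.13 km/h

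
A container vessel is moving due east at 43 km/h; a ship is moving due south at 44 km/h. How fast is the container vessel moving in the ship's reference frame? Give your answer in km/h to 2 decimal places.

Taking east as x and north as y: container vessel velocity = (43.000, 0.000) km/h; ship velocity = (0.000, -44.000) km/h.
Velocity of container vessel relative to ship = (43.000, 0.000) − (0.000, -44.000) = (43.000, 44.000) km/h.
Magnitude = |(43.000, 44.000)| = 61.522 km/h.

61.52 km/h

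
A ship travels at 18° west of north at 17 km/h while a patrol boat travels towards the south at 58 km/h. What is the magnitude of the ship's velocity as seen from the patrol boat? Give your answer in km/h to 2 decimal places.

Taking east as x and north as y: ship velocity = (-5.253, 16.168) km/h; patrol boat velocity = (0.000, -58.000) km/h.
Velocity of ship relative to patrol boat = (-5.253, 16.168) − (0.000, -58.000) = (-5.253, 74.168) km/h.
Magnitude = |(-5.253, 74.168)| = 74.354 km/h.

74.35 km/h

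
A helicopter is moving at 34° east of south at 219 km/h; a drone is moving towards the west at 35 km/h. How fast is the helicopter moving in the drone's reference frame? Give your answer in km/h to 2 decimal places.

Taking east as x and north as y: helicopter velocity = (122.463, -181.559) km/h; drone velocity = (-35.000, 0.000) km/h.
Velocity of helicopter relative to drone = (122.463, -181.559) − (-35.000, 0.000) = (157.463, -181.559) km/h.
Magnitude = |(157.463, -181.559)| = 240.330 km/h.

240.33 km/h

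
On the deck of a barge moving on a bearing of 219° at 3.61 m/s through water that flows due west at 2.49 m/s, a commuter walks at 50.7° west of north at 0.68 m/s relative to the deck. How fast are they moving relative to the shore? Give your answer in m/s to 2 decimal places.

5.80 m/s

In east/north components (m/s): commuter relative to barge = (-0.526, 0.431); barge relative to water = (-2.272, -2.805); water relative to ground = (-2.490, 0.000).
Sum = (-5.288, -2.375) m/s.
Speed = |(-5.288, -2.375)| = 5.797 m/s.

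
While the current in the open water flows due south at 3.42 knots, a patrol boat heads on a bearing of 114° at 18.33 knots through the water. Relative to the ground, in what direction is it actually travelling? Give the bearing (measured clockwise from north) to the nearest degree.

Taking east as x and north as y: velocity relative to the water = (16.745, -7.455) knots; the water relative to ground = (0.000, -3.420) knots.
Velocity relative to ground = (16.745, -7.455) + (0.000, -3.420) = (16.745, -10.875) knots.
Bearing = atan2(16.75, -10.88) = 123.00° clockwise from north.

123°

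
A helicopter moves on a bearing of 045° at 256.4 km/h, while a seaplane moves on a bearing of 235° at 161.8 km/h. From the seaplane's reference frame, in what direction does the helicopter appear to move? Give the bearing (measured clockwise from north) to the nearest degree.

049°

Taking east as x and north as y: helicopter velocity = (181.302, 181.302) km/h; seaplane velocity = (-132.539, -92.805) km/h.
Velocity of helicopter relative to seaplane = (181.302, 181.302) − (-132.539, -92.805) = (313.841, 274.107) km/h.
Bearing = atan2(313.84, 274.11) = 48.87° clockwise from north.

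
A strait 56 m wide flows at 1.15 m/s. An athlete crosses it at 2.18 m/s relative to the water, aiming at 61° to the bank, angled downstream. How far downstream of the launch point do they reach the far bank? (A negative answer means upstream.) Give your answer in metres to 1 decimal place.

64.8 m

Perpendicular speed = 1.907 m/s; crossing time = 56 / 1.907 = 29.371 s.
Net downstream speed = 2.207 m/s.
Drift = 2.207 × 29.371 = 64.817 m (downstream).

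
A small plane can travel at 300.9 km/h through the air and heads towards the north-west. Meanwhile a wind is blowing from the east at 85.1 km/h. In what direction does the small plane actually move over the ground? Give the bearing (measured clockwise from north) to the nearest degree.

306°

Taking east as x and north as y: velocity relative to the air = (-212.768, 212.768) km/h; the air relative to ground = (-85.100, 0.000) km/h.
Velocity relative to ground = (-212.768, 212.768) + (-85.100, 0.000) = (-297.868, 212.768) km/h.
Bearing = atan2(-297.87, 212.77) = 305.54° clockwise from north.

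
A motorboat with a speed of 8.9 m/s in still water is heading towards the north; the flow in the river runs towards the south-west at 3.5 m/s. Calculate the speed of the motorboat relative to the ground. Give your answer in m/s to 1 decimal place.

6.9 m/s

Taking east as x and north as y: velocity relative to the water = (0.000, 8.900) m/s; the water relative to ground = (-2.475, -2.475) m/s.
Velocity relative to ground = (0.000, 8.900) + (-2.475, -2.475) = (-2.475, 6.425) m/s.
Speed = |(-2.475, 6.425)| = 6.885 m/s.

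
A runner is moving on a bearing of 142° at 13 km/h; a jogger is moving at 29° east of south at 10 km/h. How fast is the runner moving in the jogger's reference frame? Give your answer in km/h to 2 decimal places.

Taking east as x and north as y: runner velocity = (8.004, -10.244) km/h; jogger velocity = (4.848, -8.746) km/h.
Velocity of runner relative to jogger = (8.004, -10.244) − (4.848, -8.746) = (3.156, -1.498) km/h.
Magnitude = |(3.156, -1.498)| = 3.493 km/h.

3.49 km/h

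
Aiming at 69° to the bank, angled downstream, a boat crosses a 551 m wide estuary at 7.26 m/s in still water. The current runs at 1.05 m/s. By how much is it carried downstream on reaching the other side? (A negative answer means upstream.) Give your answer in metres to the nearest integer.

297 m

Perpendicular speed = 6.778 m/s; crossing time = 551 / 6.778 = 81.295 s.
Net downstream speed = 3.652 m/s.
Drift = 3.652 × 81.295 = 296.869 m (downstream).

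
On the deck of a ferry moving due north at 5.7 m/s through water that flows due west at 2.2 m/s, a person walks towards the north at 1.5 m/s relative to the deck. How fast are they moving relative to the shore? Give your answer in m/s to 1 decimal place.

In east/north components (m/s): person relative to ferry = (0.000, 1.500); ferry relative to water = (0.000, 5.700); water relative to ground = (-2.200, 0.000).
Sum = (-2.200, 7.200) m/s.
Speed = |(-2.200, 7.200)| = 7.529 m/s.

7.5 m/s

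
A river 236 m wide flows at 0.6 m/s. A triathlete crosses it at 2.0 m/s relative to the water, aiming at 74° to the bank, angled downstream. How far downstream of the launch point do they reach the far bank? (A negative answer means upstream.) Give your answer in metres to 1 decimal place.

141.3 m

Perpendicular speed = 1.923 m/s; crossing time = 236 / 1.923 = 122.755 s.
Net downstream speed = 1.151 m/s.
Drift = 1.151 × 122.755 = 141.325 m (downstream).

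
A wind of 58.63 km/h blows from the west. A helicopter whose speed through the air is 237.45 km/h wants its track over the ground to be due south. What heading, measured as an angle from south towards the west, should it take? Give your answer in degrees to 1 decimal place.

14.3°

The wind pushes perpendicular to the desired track; the heading must have a component into the wind equal to 58.63 km/h: 237.45 sin θ = 58.63.
sin θ = 0.2469, so θ = 14.295°.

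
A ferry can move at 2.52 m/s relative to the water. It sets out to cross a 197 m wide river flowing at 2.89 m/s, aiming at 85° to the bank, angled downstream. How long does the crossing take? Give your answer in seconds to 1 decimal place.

The component of the ferry's velocity perpendicular to the bank is 2.52 × sin 85° = 2.510 m/s.
The current is parallel to the bank, so it does not affect the crossing time.
Time = 197 / 2.510 = 78.473 s.

78.5 s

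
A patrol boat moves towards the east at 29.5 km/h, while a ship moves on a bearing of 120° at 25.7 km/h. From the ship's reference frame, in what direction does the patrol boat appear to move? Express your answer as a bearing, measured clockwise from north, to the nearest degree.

Taking east as x and north as y: patrol boat velocity = (29.500, 0.000) km/h; ship velocity = (22.257, -12.850) km/h.
Velocity of patrol boat relative to ship = (29.500, 0.000) − (22.257, -12.850) = (7.243, 12.850) km/h.
Bearing = atan2(7.24, 12.85) = 29.41° clockwise from north.

029°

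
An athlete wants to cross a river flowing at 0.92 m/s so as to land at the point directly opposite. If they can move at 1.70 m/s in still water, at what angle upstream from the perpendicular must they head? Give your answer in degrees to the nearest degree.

To cancel the current, the upstream component of the athlete's velocity must equal the flow: 1.70 sin θ = 0.92.
sin θ = 0.92 / 1.70 = 0.5412.
θ = arcsin(0.5412) = 32.764°.

33°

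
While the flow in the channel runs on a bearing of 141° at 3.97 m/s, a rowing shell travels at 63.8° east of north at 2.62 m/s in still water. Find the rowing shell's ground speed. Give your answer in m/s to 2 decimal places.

5.22 m/s

Taking east as x and north as y: velocity relative to the water = (2.351, 1.157) m/s; the water relative to ground = (2.498, -3.085) m/s.
Velocity relative to ground = (2.351, 1.157) + (2.498, -3.085) = (4.849, -1.929) m/s.
Speed = |(4.849, -1.929)| = 5.219 m/s.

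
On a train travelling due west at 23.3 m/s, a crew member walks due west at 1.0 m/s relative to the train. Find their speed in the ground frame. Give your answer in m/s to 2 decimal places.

Taking east as x and north as y: train velocity = (-23.300, 0.000) m/s; crew member velocity relative to train = (-1.000, 0.000) m/s.
Velocity relative to ground = (-23.300, 0.000) + (-1.000, 0.000) = (-24.300, 0.000) m/s.
Speed = |(-24.300, 0.000)| = 24.300 m/s.

24.30 m/s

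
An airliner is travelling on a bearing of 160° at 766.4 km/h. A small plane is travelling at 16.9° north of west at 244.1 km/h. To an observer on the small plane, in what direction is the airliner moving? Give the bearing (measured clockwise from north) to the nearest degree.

Taking east as x and north as y: airliner velocity = (262.124, -720.180) km/h; small plane velocity = (-233.558, 70.960) km/h.
Velocity of airliner relative to small plane = (262.124, -720.180) − (-233.558, 70.960) = (495.682, -791.141) km/h.
Bearing = atan2(495.68, -791.14) = 147.93° clockwise from north.

148°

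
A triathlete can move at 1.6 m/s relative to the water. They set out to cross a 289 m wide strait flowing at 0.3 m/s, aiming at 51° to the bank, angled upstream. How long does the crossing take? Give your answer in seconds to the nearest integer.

232 s

The component of the triathlete's velocity perpendicular to the bank is 1.6 × sin 51° = 1.243 m/s.
Only the cross-stream component determines the crossing time; the current contributes nothing perpendicular to the bank.
Time = 289 / 1.243 = 232.421 s.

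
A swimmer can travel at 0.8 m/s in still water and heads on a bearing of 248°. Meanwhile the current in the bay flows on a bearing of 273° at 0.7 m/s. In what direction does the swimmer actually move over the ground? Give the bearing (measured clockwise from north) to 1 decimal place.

Taking east as x and north as y: velocity relative to the water = (-0.742, -0.300) m/s; the water relative to ground = (-0.699, 0.037) m/s.
Velocity relative to ground = (-0.742, -0.300) + (-0.699, 0.037) = (-1.441, -0.263) m/s.
Bearing = atan2(-1.44, -0.26) = 259.65° clockwise from north.

259.7°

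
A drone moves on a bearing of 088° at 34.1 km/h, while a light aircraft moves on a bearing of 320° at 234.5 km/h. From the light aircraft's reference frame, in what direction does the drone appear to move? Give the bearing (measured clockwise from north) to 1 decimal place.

Taking east as x and north as y: drone velocity = (34.079, 1.190) km/h; light aircraft velocity = (-150.734, 179.637) km/h.
Velocity of drone relative to light aircraft = (34.079, 1.190) − (-150.734, 179.637) = (184.813, -178.447) km/h.
Bearing = atan2(184.81, -178.45) = 134.00° clockwise from north.

134.0°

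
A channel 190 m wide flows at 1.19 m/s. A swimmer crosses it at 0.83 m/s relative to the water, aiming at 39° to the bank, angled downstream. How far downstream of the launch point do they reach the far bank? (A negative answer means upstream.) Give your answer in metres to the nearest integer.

Perpendicular speed = 0.522 m/s; crossing time = 190 / 0.522 = 363.751 s.
Net downstream speed = 1.835 m/s.
Drift = 1.835 × 363.751 = 667.494 m (downstream).

667 m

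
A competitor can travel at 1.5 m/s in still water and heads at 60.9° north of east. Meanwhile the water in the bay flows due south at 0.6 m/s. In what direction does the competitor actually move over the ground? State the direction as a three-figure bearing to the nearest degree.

Taking east as x and north as y: velocity relative to the water = (0.730, 1.311) m/s; the water relative to ground = (0.000, -0.600) m/s.
Velocity relative to ground = (0.730, 1.311) + (0.000, -0.600) = (0.730, 0.711) m/s.
Bearing = atan2(0.73, 0.71) = 45.75° clockwise from north.

046°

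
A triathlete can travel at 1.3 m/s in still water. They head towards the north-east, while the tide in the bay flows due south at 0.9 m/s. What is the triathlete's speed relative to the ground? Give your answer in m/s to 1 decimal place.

Taking east as x and north as y: velocity relative to the water = (0.919, 0.919) m/s; the water relative to ground = (0.000, -0.900) m/s.
Velocity relative to ground = (0.919, 0.919) + (0.000, -0.900) = (0.919, 0.019) m/s.
Speed = |(0.919, 0.019)| = 0.919 m/s.

0.9 m/s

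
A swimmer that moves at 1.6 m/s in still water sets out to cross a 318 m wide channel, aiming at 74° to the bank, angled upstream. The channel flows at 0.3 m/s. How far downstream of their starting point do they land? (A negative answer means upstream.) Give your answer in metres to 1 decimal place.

-29.2 m

Perpendicular speed = 1.538 m/s; crossing time = 318 / 1.538 = 206.760 s.
Net downstream speed = -0.141 m/s.
Drift = -0.141 × 206.760 = -29.157 m (upstream).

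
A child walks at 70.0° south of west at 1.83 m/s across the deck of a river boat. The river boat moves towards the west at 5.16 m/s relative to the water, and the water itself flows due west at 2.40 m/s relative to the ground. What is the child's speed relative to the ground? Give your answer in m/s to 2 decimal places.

8.36 m/s

In east/north components (m/s): child relative to river boat = (-0.626, -1.720); river boat relative to water = (-5.160, 0.000); water relative to ground = (-2.400, 0.000).
Sum = (-8.186, -1.720) m/s.
Speed = |(-8.186, -1.720)| = 8.365 m/s.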